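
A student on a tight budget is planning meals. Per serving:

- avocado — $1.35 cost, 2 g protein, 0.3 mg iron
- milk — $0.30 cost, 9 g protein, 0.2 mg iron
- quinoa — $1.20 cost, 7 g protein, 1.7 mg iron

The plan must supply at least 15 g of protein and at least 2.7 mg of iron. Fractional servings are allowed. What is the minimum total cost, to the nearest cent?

$1.98

Compare the cost at each extreme point of the feasible region.
avocado only: max(15/2, 2.7/0.3) = 9 servings → $12.15.
milk only: max(15/9, 2.7/0.2) = 13.5 servings → $4.05.
quinoa only: max(15/7, 2.7/1.7) = 2.143 servings → $2.57.
avocado + milk: the both-tight solution has a negative serving — not a feasible corner.
avocado + quinoa with both tight: 5.077 servings and 0.6923 servings → $7.68.
milk + quinoa with both tight: 0.4748 servings and 1.532 servings → $1.98.
So the least-cost plan costs $1.98.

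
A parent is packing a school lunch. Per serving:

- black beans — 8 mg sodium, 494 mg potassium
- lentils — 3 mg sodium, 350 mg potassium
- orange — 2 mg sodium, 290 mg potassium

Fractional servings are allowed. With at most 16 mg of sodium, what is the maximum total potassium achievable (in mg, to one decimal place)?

Potassium per mg sodium: orange 145, lentils 116.7, black beans 61.75.
With no serving limits, spend the whole sodium allowance on orange: 16 mg / 2 mg × 290 mg = 2320.0 mg.

2320.0 mg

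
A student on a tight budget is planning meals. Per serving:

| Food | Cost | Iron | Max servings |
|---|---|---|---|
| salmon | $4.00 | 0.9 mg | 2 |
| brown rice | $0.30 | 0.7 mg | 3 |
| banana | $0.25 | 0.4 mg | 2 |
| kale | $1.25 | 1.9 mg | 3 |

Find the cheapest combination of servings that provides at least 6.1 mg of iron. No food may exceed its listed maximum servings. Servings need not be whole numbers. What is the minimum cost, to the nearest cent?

Cost per mg of iron: brown rice $0.4286, banana $0.6250, kale $0.6579, salmon $4.4444.
Take 3 servings of brown rice: +2.1 mg iron for $0.90 (total $0.90, still need 4.0 mg).
Take 2 servings of banana: +0.8 mg iron for $0.50 (total $1.40, still need 3.2 mg).
Take 1.684 servings of kale: +3.2 mg iron for $2.11 (total $3.51, still need 0.0 mg).
Greedy by cheapest-per-mg is optimal for a single linear constraint, so the minimum cost is $3.51.

$3.51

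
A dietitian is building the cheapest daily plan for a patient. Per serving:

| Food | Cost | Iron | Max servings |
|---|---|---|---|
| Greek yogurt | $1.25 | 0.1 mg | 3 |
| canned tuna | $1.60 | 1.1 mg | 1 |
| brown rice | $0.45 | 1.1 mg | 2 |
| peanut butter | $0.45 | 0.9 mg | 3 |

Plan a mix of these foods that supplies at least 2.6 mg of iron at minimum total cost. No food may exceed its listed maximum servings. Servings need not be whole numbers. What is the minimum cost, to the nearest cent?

$1.10

Cost per mg of iron: brown rice $0.4091, peanut butter $0.5000, canned tuna $1.4545, Greek yogurt $12.5000.
Take 2 servings of brown rice: +2.2 mg iron for $0.90 (total $0.90, still need 0.4 mg).
Take 0.4444 servings of peanut butter: +0.4 mg iron for $0.20 (total $1.10, still need 0.0 mg).
Greedy by cheapest-per-mg is optimal for a single linear constraint, so the minimum cost is $1.10.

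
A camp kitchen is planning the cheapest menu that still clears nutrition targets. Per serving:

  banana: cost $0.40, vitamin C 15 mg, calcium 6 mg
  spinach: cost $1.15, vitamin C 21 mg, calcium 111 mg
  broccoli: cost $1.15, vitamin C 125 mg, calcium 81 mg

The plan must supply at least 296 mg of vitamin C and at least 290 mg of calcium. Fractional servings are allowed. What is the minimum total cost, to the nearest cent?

$3.69

The cheapest plan sits at a corner of the feasible region — with two constraints it uses at most two foods.
banana only: max(296/15, 290/6) = 48.33 servings → $19.33.
spinach only: max(296/21, 290/111) = 14.1 servings → $16.21.
broccoli only: max(296/125, 290/81) = 3.58 servings → $4.12.
banana + spinach with both tight: 17.39 servings and 1.673 servings → $8.88.
banana + broccoli: intersection lies outside the first quadrant.
spinach + broccoli with both tight: 1.008 servings and 2.199 servings → $3.69.
Cheapest feasible corner: $3.69.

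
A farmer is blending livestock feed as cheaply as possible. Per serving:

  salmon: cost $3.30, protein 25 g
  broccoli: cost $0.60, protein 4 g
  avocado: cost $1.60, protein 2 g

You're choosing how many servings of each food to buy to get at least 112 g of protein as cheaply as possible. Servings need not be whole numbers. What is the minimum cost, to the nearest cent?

$14.78

Cost per g of protein: salmon $0.1320, broccoli $0.1500, avocado $0.8000.
With no serving limits, use only salmon: 112 g / 25 g = 4.48 servings × $3.30 = $14.78.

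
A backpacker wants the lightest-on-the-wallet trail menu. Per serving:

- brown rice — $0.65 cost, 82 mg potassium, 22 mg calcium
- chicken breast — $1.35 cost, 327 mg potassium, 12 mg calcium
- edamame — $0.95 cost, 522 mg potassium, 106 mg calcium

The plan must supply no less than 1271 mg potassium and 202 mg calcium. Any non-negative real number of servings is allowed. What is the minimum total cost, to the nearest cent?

$2.31

An LP optimum is at a vertex; with two nutrient constraints at most two foods are used. Check each candidate.
brown rice only: max(1271/82, 202/22) = 15.5 servings → $10.07.
chicken breast only: max(1271/327, 202/12) = 16.83 servings → $22.73.
edamame only: max(1271/522, 202/106) = 2.435 servings → $2.31.
brown rice + chicken breast with both tight: 8.181 servings and 1.835 servings → $7.80.
brown rice + edamame: the both-tight solution has a negative serving — not a feasible corner.
chicken breast + edamame with both tight: 1.031 servings and 1.789 servings → $3.09.
So the least-cost plan costs $2.31.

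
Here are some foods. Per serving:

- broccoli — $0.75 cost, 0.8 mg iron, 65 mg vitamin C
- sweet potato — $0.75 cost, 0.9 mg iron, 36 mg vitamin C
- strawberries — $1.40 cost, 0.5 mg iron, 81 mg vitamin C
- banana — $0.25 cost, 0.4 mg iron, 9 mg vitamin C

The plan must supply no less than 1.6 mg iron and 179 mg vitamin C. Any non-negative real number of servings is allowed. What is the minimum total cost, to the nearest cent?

Compare the cost at each extreme point of the feasible region.
broccoli only: max(1.6/0.8, 179/65) = 2.754 servings → $2.07.
sweet potato only: max(1.6/0.9, 179/36) = 4.972 servings → $3.73.
strawberries only: max(1.6/0.5, 179/81) = 3.2 servings → $4.48.
banana only: max(1.6/0.4, 179/9) = 19.89 servings → $4.97.
broccoli + sweet potato: intersection lies outside the first quadrant.
broccoli + strawberries with both tight: 1.241 servings and 1.214 servings → $2.63.
broccoli + banana: the both-tight solution has a negative serving — not a feasible corner.
sweet potato + strawberries with both tight: 0.7304 servings and 1.885 servings → $3.19.
sweet potato + banana: the both-tight solution has a negative serving — not a feasible corner.
strawberries + banana with both tight: 2.05 servings and 1.437 servings → $3.23.
Cheapest feasible corner: $2.07.

$2.07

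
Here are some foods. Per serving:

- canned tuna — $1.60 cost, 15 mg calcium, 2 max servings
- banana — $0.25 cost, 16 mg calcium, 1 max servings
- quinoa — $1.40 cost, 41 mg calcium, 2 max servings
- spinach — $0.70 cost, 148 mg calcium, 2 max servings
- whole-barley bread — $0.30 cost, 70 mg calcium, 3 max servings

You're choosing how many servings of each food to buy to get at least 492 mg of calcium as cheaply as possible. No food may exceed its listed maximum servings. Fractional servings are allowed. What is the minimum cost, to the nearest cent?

Cost per mg of calcium: whole-barley bread $0.0043, spinach $0.0047, banana $0.0156, quinoa $0.0341, canned tuna $0.1067.
Take 3 servings of whole-barley bread: +210.0 mg calcium for $0.90 (total $0.90, still need 282.0 mg).
Take 1.905 servings of spinach: +282.0 mg calcium for $1.33 (total $2.23, still need 0.0 mg).
Greedy by cheapest-per-mg is optimal for a single linear constraint, so the minimum cost is $2.23.

$2.23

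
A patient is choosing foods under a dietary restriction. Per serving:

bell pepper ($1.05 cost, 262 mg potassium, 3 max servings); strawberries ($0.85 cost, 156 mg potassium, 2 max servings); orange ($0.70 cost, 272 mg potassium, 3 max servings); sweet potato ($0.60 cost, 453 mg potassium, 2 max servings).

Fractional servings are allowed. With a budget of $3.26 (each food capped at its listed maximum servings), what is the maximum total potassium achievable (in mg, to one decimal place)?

Potassium per dollar: sweet potato 755, orange 388.6, bell pepper 249.5, strawberries 183.5.
Take 2 servings of sweet potato: spends $1.20, +906.0 mg potassium (running total 906.0 mg).
Take 2.943 servings of orange: spends $2.06, +800.5 mg potassium (running total 1706.5 mg).
Filling greedily by potassium-per-dollar is optimal for one linear limit, giving 1706.5 mg.

1706.5 mg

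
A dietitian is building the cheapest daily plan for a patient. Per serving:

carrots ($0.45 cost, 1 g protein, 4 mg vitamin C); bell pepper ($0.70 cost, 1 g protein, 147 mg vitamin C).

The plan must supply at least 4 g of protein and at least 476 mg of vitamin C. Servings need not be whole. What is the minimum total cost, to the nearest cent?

$2.60

A basic optimal solution has at most two foods positive. Try each food alone and each pair with both targets met exactly.
carrots only: max(4/1, 476/4) = 119 servings → $53.55.
bell pepper only: max(4/1, 476/147) = 4 servings → $2.80.
carrots + bell pepper with both tight: 0.7832 servings and 3.217 servings → $2.60.
Cheapest feasible corner: $2.60.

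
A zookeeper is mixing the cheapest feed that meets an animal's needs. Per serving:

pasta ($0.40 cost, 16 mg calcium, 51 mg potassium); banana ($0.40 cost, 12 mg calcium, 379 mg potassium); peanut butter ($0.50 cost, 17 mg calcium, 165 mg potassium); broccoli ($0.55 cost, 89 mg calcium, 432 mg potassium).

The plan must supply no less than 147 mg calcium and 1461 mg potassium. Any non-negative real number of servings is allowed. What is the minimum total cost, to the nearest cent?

Minimising a linear cost over {calcium ≥ 147, potassium ≥ 1461, servings ≥ 0} — the optimum is at a vertex, using one or two foods.
pasta only: max(147/16, 1461/51) = 28.65 servings → $11.46.
banana only: max(147/12, 1461/379) = 12.25 servings → $4.90.
peanut butter only: max(147/17, 1461/165) = 8.855 servings → $4.43.
broccoli only: max(147/89, 1461/432) = 3.382 servings → $1.86.
pasta + banana with both tight: 7.003 servings and 2.913 servings → $3.97.
pasta + peanut butter: the both-tight solution has a negative serving — not a feasible corner.
pasta + broccoli: the both-tight solution has a negative serving — not a feasible corner.
banana + peanut butter with both tight: 0.1304 servings and 8.555 servings → $4.33.
banana + broccoli with both tight: 2.33 servings and 1.337 servings → $1.67.
peanut butter + broccoli: intersection lies outside the first quadrant.
Cheapest feasible corner: $1.67.

$1.67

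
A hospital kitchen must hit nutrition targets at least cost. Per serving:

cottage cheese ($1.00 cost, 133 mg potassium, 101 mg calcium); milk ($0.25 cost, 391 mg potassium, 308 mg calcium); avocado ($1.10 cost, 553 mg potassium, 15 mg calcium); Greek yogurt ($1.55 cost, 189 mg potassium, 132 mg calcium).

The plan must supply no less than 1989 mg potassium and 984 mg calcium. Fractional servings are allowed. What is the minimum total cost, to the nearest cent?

At the optimum either one food covers both requirements or two foods hit both targets exactly; no other combination can be cheaper.
cottage cheese only: max(1989/133, 984/101) = 14.95 servings → $14.95.
milk only: max(1989/391, 984/308) = 5.087 servings → $1.27.
avocado only: max(1989/553, 984/15) = 65.6 servings → $72.16.
Greek yogurt only: max(1989/189, 984/132) = 10.52 servings → $16.31.
cottage cheese + milk: intersection lies outside the first quadrant.
cottage cheese + avocado with both tight: 9.55 servings and 1.3 servings → $10.98.
cottage cheese + Greek yogurt: intersection lies outside the first quadrant.
milk + avocado with both tight: 3.127 servings and 1.386 servings → $2.31.
milk + Greek yogurt: intersection lies outside the first quadrant.
avocado + Greek yogurt with both tight: 1.091 servings and 7.331 servings → $12.56.
The minimum over all feasible corners is $1.27.

$1.27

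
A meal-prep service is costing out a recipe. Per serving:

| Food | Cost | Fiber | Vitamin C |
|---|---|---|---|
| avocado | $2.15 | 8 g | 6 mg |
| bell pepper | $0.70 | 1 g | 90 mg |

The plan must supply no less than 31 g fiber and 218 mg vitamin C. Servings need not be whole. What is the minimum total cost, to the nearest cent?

$9.27

avocado only: max(31/8, 218/6) = 36.33 servings → $78.12.
bell pepper only: max(31/1, 218/90) = 31 servings → $21.70.
avocado + bell pepper with both tight: 3.602 servings and 2.182 servings → $9.27.
Cheapest feasible corner: $9.27.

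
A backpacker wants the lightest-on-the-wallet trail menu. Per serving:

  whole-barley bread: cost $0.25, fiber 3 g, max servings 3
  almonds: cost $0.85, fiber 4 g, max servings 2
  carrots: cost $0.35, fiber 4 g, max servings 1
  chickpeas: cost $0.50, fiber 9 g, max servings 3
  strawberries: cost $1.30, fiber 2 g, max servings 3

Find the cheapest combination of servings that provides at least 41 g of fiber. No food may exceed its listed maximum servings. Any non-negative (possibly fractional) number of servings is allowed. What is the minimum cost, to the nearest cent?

Cost per g of fiber: chickpeas $0.0556, whole-barley bread $0.0833, carrots $0.0875, almonds $0.2125, strawberries $0.6500.
Take 3 servings of chickpeas: +27.0 g fiber for $1.50 (total $1.50, still need 14.0 g).
Take 3 servings of whole-barley bread: +9.0 g fiber for $0.75 (total $2.25, still need 5.0 g).
Take 1 serving of carrots: +4.0 g fiber for $0.35 (total $2.60, still need 1.0 g).
Take 0.25 servings of almonds: +1.0 g fiber for $0.21 (total $2.81, still need 0.0 g).
Greedy by cheapest-per-g is optimal for a single linear constraint, so the minimum cost is $2.81.

$2.81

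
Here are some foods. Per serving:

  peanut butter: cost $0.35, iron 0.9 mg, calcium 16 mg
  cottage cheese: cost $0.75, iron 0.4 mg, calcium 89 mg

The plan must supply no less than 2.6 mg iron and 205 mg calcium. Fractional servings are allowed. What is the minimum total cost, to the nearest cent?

Minimising a linear cost over {iron ≥ 2.6, calcium ≥ 205, servings ≥ 0} — the optimum is at a vertex, using one or two foods.
peanut butter only: max(2.6/0.9, 205/16) = 12.81 servings → $4.48.
cottage cheese only: max(2.6/0.4, 205/89) = 6.5 servings → $4.88.
peanut butter + cottage cheese with both tight: 2.027 servings and 1.939 servings → $2.16.
So the least-cost plan costs $2.16.

$2.16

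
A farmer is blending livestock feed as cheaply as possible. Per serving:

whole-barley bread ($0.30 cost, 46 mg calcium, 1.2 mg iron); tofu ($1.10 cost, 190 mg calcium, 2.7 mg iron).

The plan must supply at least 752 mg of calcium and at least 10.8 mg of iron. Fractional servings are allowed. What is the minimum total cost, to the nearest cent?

$4.36

Two binding constraints pin down two serving amounts, so the optimal mix uses at most two foods. The candidates are each food alone (scaled to the tighter of calcium/iron) and each pair with both constraints tight.
whole-barley bread only: max(752/46, 10.8/1.2) = 16.35 servings → $4.90.
tofu only: max(752/190, 10.8/2.7) = 4 servings → $4.40.
whole-barley bread + tofu with both tight: 0.2081 servings and 3.908 servings → $4.36.
The minimum over all feasible corners is $4.36.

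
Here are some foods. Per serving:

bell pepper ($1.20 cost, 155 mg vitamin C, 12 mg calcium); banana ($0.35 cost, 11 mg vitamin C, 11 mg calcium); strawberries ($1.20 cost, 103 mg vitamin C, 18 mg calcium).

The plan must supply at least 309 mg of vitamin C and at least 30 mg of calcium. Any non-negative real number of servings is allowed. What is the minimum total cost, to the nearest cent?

This is a tiny linear program; its minimum lies at a vertex of the feasible set. List the vertices and price them.
bell pepper only: max(309/155, 30/12) = 2.5 servings → $3.00.
banana only: max(309/11, 30/11) = 28.09 servings → $9.83.
strawberries only: max(309/103, 30/18) = 3 servings → $3.60.
bell pepper + banana with both tight: 1.951 servings and 0.5989 servings → $2.55.
bell pepper + strawberries with both tight: 1.591 servings and 0.6062 servings → $2.64.
banana + strawberries with both targets exact would need a negative amount; discard.
Cheapest feasible corner: $2.55.

$2.55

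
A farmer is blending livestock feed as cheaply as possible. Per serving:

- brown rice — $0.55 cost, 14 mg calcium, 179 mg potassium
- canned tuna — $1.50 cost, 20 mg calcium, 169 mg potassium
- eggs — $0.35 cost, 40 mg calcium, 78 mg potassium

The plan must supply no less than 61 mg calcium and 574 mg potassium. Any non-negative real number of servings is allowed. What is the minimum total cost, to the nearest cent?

For a min-cost LP with two ≥-constraints, a basic feasible solution has at most two positive variables.
brown rice only: max(61/14, 574/179) = 4.357 servings → $2.40.
canned tuna only: max(61/20, 574/169) = 3.396 servings → $5.09.
eggs only: max(61/40, 574/78) = 7.359 servings → $2.58.
brown rice + canned tuna with both tight: 0.9646 servings and 2.375 servings → $4.09.
brown rice + eggs with both tight: 3 servings and 0.4751 servings → $1.82.
canned tuna + eggs: intersection lies outside the first quadrant.
So the least-cost plan costs $1.82.

$1.82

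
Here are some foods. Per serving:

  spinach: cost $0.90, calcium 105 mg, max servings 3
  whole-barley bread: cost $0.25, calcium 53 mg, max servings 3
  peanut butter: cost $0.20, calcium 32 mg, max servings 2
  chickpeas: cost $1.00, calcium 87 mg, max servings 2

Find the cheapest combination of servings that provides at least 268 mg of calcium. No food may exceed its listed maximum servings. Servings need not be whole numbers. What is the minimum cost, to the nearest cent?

Cost per mg of calcium: whole-barley bread $0.0047, peanut butter $0.0063, spinach $0.0086, chickpeas $0.0115.
Take 3 servings of whole-barley bread: +159.0 mg calcium for $0.75 (total $0.75, still need 109.0 mg).
Take 2 servings of peanut butter: +64.0 mg calcium for $0.40 (total $1.15, still need 45.0 mg).
Take 0.4286 servings of spinach: +45.0 mg calcium for $0.39 (total $1.54, still need 0.0 mg).
Filling from the cheapest source first is optimal under one linear minimum: $1.54.

$1.54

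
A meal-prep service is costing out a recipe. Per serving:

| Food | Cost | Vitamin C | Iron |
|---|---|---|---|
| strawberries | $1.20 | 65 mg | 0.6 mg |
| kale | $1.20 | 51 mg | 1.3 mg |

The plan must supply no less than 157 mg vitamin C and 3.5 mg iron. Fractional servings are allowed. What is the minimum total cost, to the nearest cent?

$3.54

The cheapest plan sits at a corner of the feasible region — with two constraints it uses at most two foods.
strawberries only: max(157/65, 3.5/0.6) = 5.833 servings → $7.00.
kale only: max(157/51, 3.5/1.3) = 3.078 servings → $3.69.
strawberries + kale with both tight: 0.475 servings and 2.473 servings → $3.54.
The minimum over all feasible corners is $3.54.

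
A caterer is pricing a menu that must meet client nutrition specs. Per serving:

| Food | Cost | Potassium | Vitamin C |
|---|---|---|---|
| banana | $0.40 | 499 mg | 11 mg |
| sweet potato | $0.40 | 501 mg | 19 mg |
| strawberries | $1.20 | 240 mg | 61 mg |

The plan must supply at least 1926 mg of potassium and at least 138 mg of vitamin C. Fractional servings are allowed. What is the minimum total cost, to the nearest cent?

$2.80

With two linear requirements the optimum uses one or two foods; enumerate the corners.
banana only: max(1926/499, 138/11) = 12.55 servings → $5.02.
sweet potato only: max(1926/501, 138/19) = 7.263 servings → $2.91.
strawberries only: max(1926/240, 138/61) = 8.025 servings → $9.63.
banana + sweet potato with both targets exact would need a negative amount; discard.
banana + strawberries with both tight: 3.035 servings and 1.715 servings → $3.27.
sweet potato + strawberries with both tight: 3.245 servings and 1.252 servings → $2.80.
The minimum over all feasible corners is $2.80.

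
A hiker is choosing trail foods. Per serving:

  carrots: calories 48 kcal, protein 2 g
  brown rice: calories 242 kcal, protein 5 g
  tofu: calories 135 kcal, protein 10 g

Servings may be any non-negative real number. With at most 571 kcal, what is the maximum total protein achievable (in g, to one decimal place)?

42.3 g

Protein per kcal: tofu 0.07407, carrots 0.04167, brown rice 0.02066.
With no serving limits, spend the whole calories allowance on tofu: 571 kcal / 135 kcal × 10 g = 42.3 g.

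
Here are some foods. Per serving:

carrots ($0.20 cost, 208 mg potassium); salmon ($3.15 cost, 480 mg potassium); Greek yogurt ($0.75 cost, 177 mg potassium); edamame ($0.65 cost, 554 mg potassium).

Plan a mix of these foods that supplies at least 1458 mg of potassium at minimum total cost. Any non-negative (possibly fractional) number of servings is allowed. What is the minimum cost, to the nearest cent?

$1.40

Cost per mg of potassium: carrots $0.0010, edamame $0.0012, Greek yogurt $0.0042, salmon $0.0066.
With no serving limits, use only carrots: 1458 mg / 208 mg = 7.01 servings × $0.20 = $1.40.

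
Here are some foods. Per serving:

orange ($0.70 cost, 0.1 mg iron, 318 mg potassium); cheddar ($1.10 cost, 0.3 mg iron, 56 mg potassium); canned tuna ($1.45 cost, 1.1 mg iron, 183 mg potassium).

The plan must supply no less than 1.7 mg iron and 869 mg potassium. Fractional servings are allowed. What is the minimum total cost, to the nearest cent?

$3.35

Check every corner: each single food scaled to meet both minima, and each pair solved so both constraints bind.
orange only: max(1.7/0.1, 869/318) = 17 servings → $11.90.
cheddar only: max(1.7/0.3, 869/56) = 15.52 servings → $17.07.
canned tuna only: max(1.7/1.1, 869/183) = 4.749 servings → $6.89.
orange + cheddar with both tight: 1.843 servings and 5.052 servings → $6.85.
orange + canned tuna with both tight: 1.945 servings and 1.369 servings → $3.35.
cheddar + canned tuna: intersection lies outside the first quadrant.
So the least-cost plan costs $3.35.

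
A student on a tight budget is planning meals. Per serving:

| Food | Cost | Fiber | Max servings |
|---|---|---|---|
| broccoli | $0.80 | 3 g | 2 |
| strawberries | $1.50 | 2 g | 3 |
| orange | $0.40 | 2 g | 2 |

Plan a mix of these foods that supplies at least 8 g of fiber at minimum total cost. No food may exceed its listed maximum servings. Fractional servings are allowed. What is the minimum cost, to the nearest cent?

Cost per g of fiber: orange $0.2000, broccoli $0.2667, strawberries $0.7500.
Take 2 servings of orange: +4.0 g fiber for $0.80 (total $0.80, still need 4.0 g).
Take 1.333 servings of broccoli: +4.0 g fiber for $1.07 (total $1.87, still need 0.0 g).
Greedy by cheapest-per-g is optimal for a single linear constraint, so the minimum cost is $1.87.

$1.87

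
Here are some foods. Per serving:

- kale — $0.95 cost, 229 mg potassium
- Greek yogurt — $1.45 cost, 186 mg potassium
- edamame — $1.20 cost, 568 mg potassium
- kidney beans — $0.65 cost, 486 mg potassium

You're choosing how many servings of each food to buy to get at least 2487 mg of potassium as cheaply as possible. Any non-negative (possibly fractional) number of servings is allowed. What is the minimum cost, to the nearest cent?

Cost per mg of potassium: kidney beans $0.0013, edamame $0.0021, kale $0.0041, Greek yogurt $0.0078.
With no serving limits, use only kidney beans: 2487 mg / 486 mg = 5.117 servings × $0.65 = $3.33.

$3.33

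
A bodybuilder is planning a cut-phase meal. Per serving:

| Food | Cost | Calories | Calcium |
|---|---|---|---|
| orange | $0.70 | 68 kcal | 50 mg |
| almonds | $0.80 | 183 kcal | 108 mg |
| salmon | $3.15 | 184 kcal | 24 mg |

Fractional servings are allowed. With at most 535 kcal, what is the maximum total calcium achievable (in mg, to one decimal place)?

Calcium per kcal: orange 0.7353, almonds 0.5902, salmon 0.1304.
With no serving limits, spend the whole calories allowance on orange: 535 kcal / 68 kcal × 50 mg = 393.4 mg.

393.4 mg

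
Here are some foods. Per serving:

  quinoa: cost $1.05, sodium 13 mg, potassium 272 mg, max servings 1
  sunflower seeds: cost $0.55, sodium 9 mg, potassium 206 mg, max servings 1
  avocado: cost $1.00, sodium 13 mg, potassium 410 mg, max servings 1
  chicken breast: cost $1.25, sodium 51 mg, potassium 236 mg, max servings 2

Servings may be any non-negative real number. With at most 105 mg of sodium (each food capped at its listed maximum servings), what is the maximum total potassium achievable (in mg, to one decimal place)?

Potassium per mg sodium: avocado 31.54, sunflower seeds 22.89, quinoa 20.92, chicken breast 4.627.
Take 1 serving of avocado: uses 13 mg sodium, +410.0 mg potassium (running total 410.0 mg).
Take 1 serving of sunflower seeds: uses 9 mg sodium, +206.0 mg potassium (running total 616.0 mg).
Take 1 serving of quinoa: uses 13 mg sodium, +272.0 mg potassium (running total 888.0 mg).
Take 1.373 servings of chicken breast: uses 70 mg sodium, +323.9 mg potassium (running total 1211.9 mg).
Greedy by best ratio exhausts the sodium allowance optimally: 1211.9 mg.

1211.9 mg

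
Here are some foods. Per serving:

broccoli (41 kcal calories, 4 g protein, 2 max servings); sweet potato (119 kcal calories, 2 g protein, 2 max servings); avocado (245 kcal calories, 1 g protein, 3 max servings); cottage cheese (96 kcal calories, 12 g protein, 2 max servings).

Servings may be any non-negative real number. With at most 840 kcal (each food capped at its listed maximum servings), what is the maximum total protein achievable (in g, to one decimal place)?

Protein per kcal: cottage cheese 0.125, broccoli 0.09756, sweet potato 0.01681, avocado 0.004082.
Take 2 servings of cottage cheese: uses 192 kcal, +24.0 g protein (running total 24.0 g).
Take 2 servings of broccoli: uses 82 kcal, +8.0 g protein (running total 32.0 g).
Take 2 servings of sweet potato: uses 238 kcal, +4.0 g protein (running total 36.0 g).
Take 1.339 servings of avocado: uses 328 kcal, +1.3 g protein (running total 37.3 g).
Greedy by best ratio exhausts the calories allowance optimally: 37.3 g.

37.3 g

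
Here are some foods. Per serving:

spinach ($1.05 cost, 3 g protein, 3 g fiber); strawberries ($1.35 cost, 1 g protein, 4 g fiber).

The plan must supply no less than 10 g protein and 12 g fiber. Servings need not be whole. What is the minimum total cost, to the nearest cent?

$4.17

This is a tiny linear program; its minimum lies at a vertex of the feasible set. List the vertices and price them.
spinach only: max(10/3, 12/3) = 4 servings → $4.20.
strawberries only: max(10/1, 12/4) = 10 servings → $13.50.
spinach + strawberries with both tight: 3.111 servings and 0.6667 servings → $4.17.
So the least-cost plan costs $4.17.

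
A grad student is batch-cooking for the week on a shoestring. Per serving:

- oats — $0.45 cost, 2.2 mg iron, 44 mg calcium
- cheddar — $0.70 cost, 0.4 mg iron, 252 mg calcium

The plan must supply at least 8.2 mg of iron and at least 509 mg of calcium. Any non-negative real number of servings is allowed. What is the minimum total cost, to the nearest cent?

$2.55

Check every corner: each single food scaled to meet both minima, and each pair solved so both constraints bind.
oats only: max(8.2/2.2, 509/44) = 11.57 servings → $5.21.
cheddar only: max(8.2/0.4, 509/252) = 20.5 servings → $14.35.
oats + cheddar with both tight: 3.47 servings and 1.414 servings → $2.55.
The minimum over all feasible corners is $2.55.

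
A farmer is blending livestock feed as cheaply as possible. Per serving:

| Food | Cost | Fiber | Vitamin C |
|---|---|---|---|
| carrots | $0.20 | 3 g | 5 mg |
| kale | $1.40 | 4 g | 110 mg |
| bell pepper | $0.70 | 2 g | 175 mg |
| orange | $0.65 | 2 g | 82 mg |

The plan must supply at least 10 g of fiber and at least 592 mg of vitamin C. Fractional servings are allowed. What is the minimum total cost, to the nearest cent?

$2.57

A basic optimal solution has at most two foods positive. Try each food alone and each pair with both targets met exactly.
carrots only: max(10/3, 592/5) = 118.4 servings → $23.68.
kale only: max(10/4, 592/110) = 5.382 servings → $7.53.
bell pepper only: max(10/2, 592/175) = 5 servings → $3.50.
orange only: max(10/2, 592/82) = 7.22 servings → $4.69.
carrots + kale: the both-tight solution has a negative serving — not a feasible corner.
carrots + bell pepper with both tight: 1.099 servings and 3.351 servings → $2.57.
carrots + orange: intersection lies outside the first quadrant.
kale + bell pepper with both tight: 1.179 servings and 2.642 servings → $3.50.
kale + orange: the both-tight solution has a negative serving — not a feasible corner.
bell pepper + orange with both tight: 1.957 servings and 3.043 servings → $3.35.
So the least-cost plan costs $2.57.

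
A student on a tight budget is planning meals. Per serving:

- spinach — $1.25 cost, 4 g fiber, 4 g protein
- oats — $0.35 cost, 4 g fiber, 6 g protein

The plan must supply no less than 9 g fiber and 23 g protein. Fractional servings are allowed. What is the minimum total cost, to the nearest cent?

A basic optimal solution has at most two foods positive. Try each food alone and each pair with both targets met exactly.
spinach only: max(9/4, 23/4) = 5.75 servings → $7.19.
oats only: max(9/4, 23/6) = 3.833 servings → $1.34.
spinach + oats: the both-tight solution has a negative serving — not a feasible corner.
The minimum over all feasible corners is $1.34.

$1.34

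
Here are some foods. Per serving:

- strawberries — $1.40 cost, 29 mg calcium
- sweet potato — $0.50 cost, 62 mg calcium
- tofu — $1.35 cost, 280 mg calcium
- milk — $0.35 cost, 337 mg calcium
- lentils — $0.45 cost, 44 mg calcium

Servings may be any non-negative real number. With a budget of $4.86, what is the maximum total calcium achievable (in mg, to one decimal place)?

Calcium per dollar: milk 962.9, tofu 207.4, sweet potato 124, lentils 97.78, strawberries 20.71.
With no serving limits, spend the whole cost allowance on milk: $4.86 / $0.35 × 337 mg = 4679.5 mg.

4679.5 mg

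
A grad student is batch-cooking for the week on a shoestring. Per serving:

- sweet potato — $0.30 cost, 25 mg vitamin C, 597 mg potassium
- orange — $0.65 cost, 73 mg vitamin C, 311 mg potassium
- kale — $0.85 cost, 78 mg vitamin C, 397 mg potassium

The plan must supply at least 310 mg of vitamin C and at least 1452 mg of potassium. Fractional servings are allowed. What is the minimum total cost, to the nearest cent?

The cheapest plan sits at a corner of the feasible region — with two constraints it uses at most two foods.
sweet potato only: max(310/25, 1452/597) = 12.4 servings → $3.72.
orange only: max(310/73, 1452/311) = 4.669 servings → $3.03.
kale only: max(310/78, 1452/397) = 3.974 servings → $3.38.
sweet potato + orange with both tight: 0.2677 servings and 4.155 servings → $2.78.
sweet potato + kale: intersection lies outside the first quadrant.
orange + kale with both tight: 2.078 servings and 2.03 servings → $3.08.
So the least-cost plan costs $2.78.

$2.78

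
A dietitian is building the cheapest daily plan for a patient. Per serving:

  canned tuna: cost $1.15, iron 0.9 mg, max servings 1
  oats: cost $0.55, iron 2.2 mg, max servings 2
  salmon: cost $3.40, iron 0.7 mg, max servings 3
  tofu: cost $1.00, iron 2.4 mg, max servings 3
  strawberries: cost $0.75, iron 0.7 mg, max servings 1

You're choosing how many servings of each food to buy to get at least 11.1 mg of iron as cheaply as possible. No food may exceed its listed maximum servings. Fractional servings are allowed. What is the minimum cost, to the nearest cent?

$3.89

Cost per mg of iron: oats $0.2500, tofu $0.4167, strawberries $1.0714, canned tuna $1.2778, salmon $4.8571.
Take 2 servings of oats: +4.4 mg iron for $1.10 (total $1.10, still need 6.7 mg).
Take 2.792 servings of tofu: +6.7 mg iron for $2.79 (total $3.89, still need 0.0 mg).
Greedy by cheapest-per-mg is optimal for a single linear constraint, so the minimum cost is $3.89.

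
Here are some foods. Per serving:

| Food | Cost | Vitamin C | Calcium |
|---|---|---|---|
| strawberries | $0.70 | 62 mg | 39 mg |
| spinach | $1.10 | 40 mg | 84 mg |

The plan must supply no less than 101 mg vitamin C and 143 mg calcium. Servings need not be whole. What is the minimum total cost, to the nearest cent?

strawberries only: max(101/62, 143/39) = 3.667 servings → $2.57.
spinach only: max(101/40, 143/84) = 2.525 servings → $2.78.
strawberries + spinach with both tight: 0.7577 servings and 1.351 servings → $2.02.
Cheapest feasible corner: $2.02.

$2.02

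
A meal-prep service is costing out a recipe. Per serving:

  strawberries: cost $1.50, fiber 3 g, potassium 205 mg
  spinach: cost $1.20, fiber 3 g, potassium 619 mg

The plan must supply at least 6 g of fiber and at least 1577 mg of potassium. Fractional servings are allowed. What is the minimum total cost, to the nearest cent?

A basic optimal solution has at most two foods positive. Try each food alone and each pair with both targets met exactly.
strawberries only: max(6/3, 1577/205) = 7.693 servings → $11.54.
spinach only: max(6/3, 1577/619) = 2.548 servings → $3.06.
strawberries + spinach: the both-tight solution has a negative serving — not a feasible corner.
The minimum over all feasible corners is $3.06.

$3.06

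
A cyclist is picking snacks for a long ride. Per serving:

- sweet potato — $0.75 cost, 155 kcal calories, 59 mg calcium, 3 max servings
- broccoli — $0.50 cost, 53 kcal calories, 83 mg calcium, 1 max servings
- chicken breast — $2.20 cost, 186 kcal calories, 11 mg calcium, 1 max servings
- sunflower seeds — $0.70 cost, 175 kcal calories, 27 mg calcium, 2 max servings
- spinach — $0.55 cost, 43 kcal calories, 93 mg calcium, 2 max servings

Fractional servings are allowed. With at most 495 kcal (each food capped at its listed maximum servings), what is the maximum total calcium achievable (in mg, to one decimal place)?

404.5 mg

Calcium per kcal: spinach 2.163, broccoli 1.566, sweet potato 0.3806, sunflower seeds 0.1543, chicken breast 0.05914.
Take 2 servings of spinach: uses 86 kcal, +186.0 mg calcium (running total 186.0 mg).
Take 1 serving of broccoli: uses 53 kcal, +83.0 mg calcium (running total 269.0 mg).
Take 2.297 servings of sweet potato: uses 356 kcal, +135.5 mg calcium (running total 404.5 mg).
Greedy by best ratio exhausts the calories allowance optimally: 404.5 mg.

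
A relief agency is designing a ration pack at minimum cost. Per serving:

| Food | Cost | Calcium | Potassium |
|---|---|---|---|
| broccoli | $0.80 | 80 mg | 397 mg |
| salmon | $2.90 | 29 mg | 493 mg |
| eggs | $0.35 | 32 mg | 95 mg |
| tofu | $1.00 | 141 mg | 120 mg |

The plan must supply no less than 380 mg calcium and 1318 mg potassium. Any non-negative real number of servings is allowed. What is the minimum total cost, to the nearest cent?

$3.40

The cheapest plan sits at a corner of the feasible region — with two constraints it uses at most two foods.
broccoli only: max(380/80, 1318/397) = 4.75 servings → $3.80.
salmon only: max(380/29, 1318/493) = 13.1 servings → $38.00.
eggs only: max(380/32, 1318/95) = 13.87 servings → $4.86.
tofu only: max(380/141, 1318/120) = 10.98 servings → $10.98.
broccoli + salmon: intersection lies outside the first quadrant.
broccoli + eggs with both tight: 1.19 servings and 8.899 servings → $4.07.
broccoli + tofu with both tight: 3.024 servings and 0.9794 servings → $3.40.
salmon + eggs with both tight: 0.4666 servings and 11.45 servings → $5.36.
salmon + tofu with both tight: 2.124 servings and 2.258 servings → $8.42.
eggs + tofu: the both-tight solution has a negative serving — not a feasible corner.
So the least-cost plan costs $3.40.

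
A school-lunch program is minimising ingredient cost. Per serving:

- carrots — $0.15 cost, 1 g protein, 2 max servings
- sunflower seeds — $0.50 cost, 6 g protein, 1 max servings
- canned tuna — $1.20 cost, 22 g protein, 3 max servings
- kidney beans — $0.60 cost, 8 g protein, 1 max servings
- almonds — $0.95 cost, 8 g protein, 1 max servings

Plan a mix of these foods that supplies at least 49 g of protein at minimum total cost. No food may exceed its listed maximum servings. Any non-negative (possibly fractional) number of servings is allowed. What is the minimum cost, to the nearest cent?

$2.67

Cost per g of protein: canned tuna $0.0545, kidney beans $0.0750, sunflower seeds $0.0833, almonds $0.1187, carrots $0.1500.
Take 2.227 servings of canned tuna: +49.0 g protein for $2.67 (total $2.67, still need 0.0 g).
Filling from the cheapest source first is optimal under one linear minimum: $2.67.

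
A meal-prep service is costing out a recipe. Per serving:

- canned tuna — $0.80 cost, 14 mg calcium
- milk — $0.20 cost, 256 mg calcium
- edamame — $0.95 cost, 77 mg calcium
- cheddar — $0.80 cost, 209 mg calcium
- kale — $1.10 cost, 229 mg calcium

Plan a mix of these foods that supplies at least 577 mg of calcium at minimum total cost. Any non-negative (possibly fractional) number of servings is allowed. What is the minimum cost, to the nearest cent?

Cost per mg of calcium: milk $0.0008, cheddar $0.0038, kale $0.0048, edamame $0.0123, canned tuna $0.0571.
With no serving limits, use only milk: 577 mg / 256 mg = 2.254 servings × $0.20 = $0.45.

$0.45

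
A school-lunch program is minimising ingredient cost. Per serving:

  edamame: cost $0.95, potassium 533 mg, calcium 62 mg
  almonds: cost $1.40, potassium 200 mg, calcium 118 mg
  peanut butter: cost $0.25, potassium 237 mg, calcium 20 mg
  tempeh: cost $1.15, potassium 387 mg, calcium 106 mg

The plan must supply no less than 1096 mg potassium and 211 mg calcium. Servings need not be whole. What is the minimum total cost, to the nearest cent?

The cheapest plan sits at a corner of the feasible region — with two constraints it uses at most two foods.
edamame only: max(1096/533, 211/62) = 3.403 servings → $3.23.
almonds only: max(1096/200, 211/118) = 5.48 servings → $7.67.
peanut butter only: max(1096/237, 211/20) = 10.55 servings → $2.64.
tempeh only: max(1096/387, 211/106) = 2.832 servings → $3.26.
edamame + almonds with both tight: 1.726 servings and 0.8815 servings → $2.87.
edamame + peanut butter: the both-tight solution has a negative serving — not a feasible corner.
edamame + tempeh with both tight: 1.062 servings and 1.369 servings → $2.58.
almonds + peanut butter with both tight: 1.172 servings and 3.635 servings → $2.55.
almonds + tempeh with both targets exact would need a negative amount; discard.
peanut butter + tempeh with both tight: 1.986 servings and 1.616 servings → $2.35.
So the least-cost plan costs $2.35.

$2.35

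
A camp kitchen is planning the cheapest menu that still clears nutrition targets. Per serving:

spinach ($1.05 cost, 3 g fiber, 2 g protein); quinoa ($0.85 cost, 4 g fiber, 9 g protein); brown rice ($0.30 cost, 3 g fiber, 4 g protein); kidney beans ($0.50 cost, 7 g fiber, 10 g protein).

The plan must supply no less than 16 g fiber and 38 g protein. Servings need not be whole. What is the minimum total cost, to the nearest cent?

$1.90

spinach only: max(16/3, 38/2) = 19 servings → $19.95.
quinoa only: max(16/4, 38/9) = 4.222 servings → $3.59.
brown rice only: max(16/3, 38/4) = 9.5 servings → $2.85.
kidney beans only: max(16/7, 38/10) = 3.8 servings → $1.90.
spinach + quinoa: intersection lies outside the first quadrant.
spinach + brown rice with both targets exact would need a negative amount; discard.
spinach + kidney beans with both targets exact would need a negative amount; discard.
quinoa + brown rice with both targets exact would need a negative amount; discard.
quinoa + kidney beans: intersection lies outside the first quadrant.
brown rice + kidney beans: the both-tight solution has a negative serving — not a feasible corner.
Cheapest feasible corner: $1.90.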